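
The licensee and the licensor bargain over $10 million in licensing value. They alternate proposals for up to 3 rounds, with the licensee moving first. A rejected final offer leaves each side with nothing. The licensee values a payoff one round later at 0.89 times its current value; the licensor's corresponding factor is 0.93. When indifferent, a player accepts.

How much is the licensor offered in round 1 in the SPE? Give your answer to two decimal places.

By backward induction:
Round 3 (the licensee proposes): the licensor will accept anything ≥ 0, so the licensee offers 0 and keeps 10.
Round 2 (the licensor proposes): the licensee can get 10 next round, worth 0.89 × 10 = 8.9 now; the licensor offers that and keeps 1.1.
Round 1 (the licensee proposes): the licensor can get 1.1 next round, worth 0.93 × 1.1 = 1.023 now, so the licensee offers 1.023, keeping 8.977.

1.02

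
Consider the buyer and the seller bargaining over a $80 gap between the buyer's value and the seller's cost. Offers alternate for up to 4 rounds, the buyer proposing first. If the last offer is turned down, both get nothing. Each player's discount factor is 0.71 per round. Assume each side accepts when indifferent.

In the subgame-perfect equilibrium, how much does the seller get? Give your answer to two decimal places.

Round 4 (the seller proposes): rejection yields 0 for the buyer; the seller offers 0 and keeps 80.
Round 3 (the buyer proposes): the seller can get 80 next round, worth 0.71 × 80 = 56.8 now, so the buyer offers 56.8, keeping 23.2.
Round 2 (the seller proposes): the buyer can get 23.2 next round, worth 0.71 × 23.2 = 16.472 now, so the seller offers 16.472, keeping 63.528.
Round 1 (the buyer proposes): the seller can get 63.528 next round, worth 0.71 × 63.528 = 45.10488 now. The buyer offers 45.10488 and keeps 80 − 45.10488 = 34.89512.

45.10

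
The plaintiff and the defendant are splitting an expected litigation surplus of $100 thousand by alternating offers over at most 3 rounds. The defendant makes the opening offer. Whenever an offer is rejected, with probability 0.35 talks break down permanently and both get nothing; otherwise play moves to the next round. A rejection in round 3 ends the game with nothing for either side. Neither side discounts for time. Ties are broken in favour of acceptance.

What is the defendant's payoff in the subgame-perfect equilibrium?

77.25

By backward induction:
Round 3 (the defendant proposes): rejection yields 0 for the plaintiff; the defendant offers 0 and keeps 100.
Round 2 (the plaintiff proposes): rejecting gives the defendant an expected 0.65 × 100 = 65; the plaintiff offers that and keeps 35.
Round 1 (the defendant proposes): rejecting gives the plaintiff an expected 0.65 × 35 = 22.75. The defendant offers 22.75 and keeps 100 − 22.75 = 77.25.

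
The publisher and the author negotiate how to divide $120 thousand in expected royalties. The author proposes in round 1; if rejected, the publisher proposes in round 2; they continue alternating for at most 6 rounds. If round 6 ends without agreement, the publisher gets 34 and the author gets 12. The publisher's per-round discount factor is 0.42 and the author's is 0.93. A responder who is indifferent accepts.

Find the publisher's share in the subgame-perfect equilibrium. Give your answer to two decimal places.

11.83

Round 6 (the publisher proposes): the author gets 12 if talks fail, so the publisher offers 12 and keeps 108.
Round 5 (the author proposes): the publisher can get 108 next round, worth 0.42 × 108 = 45.36 now. The author offers 45.36 and keeps 120 − 45.36 = 74.64.
Round 4 (the publisher proposes): the author can get 74.64 next round, worth 0.93 × 74.64 = 69.4152 now, so the publisher offers 69.4152, keeping 50.5848.
Round 3 (the author proposes): the publisher can get 50.5848 next round, worth 0.42 × 50.5848 = 21.245616 now; the author offers that and keeps 98.754384.
Round 2 (the publisher proposes): the author can get 98.754384 next round, worth 0.93 × 98.754384 = 91.84157712 now, so the publisher offers 91.84157712, keeping 28.15842288.
Round 1 (the author proposes): the publisher can get 28.15842288 next round, worth 0.42 × 28.15842288 = 11.8265376096 now. The author offers 11.8265376096 and keeps 120 − 11.8265376096 = 108.1734623904.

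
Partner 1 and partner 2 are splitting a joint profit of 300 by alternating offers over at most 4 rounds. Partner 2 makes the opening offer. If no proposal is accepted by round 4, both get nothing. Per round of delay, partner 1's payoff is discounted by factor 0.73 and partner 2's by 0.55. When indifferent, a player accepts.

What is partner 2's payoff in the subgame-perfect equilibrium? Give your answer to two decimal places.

Round 4 (partner 1 proposes): partner 2 will accept anything ≥ 0, so partner 1 offers 0 and keeps 300.
Round 3 (partner 2 proposes): partner 1 can get 300 next round, worth 0.73 × 300 = 219 now. Partner 2 offers 219 and keeps 300 − 219 = 81.
Round 2 (partner 1 proposes): partner 2 can get 81 next round, worth 0.55 × 81 = 44.55 now; partner 1 offers that and keeps 255.45.
Round 1 (partner 2 proposes): partner 1 can get 255.45 next round, worth 0.73 × 255.45 = 186.4785 now; partner 2 offers that and keeps 113.5215.

113.52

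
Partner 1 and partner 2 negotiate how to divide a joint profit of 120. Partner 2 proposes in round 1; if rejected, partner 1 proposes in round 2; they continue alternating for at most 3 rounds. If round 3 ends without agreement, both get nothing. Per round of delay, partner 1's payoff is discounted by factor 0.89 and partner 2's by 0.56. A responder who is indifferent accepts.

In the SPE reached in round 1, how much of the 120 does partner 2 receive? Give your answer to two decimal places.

Solve by backward induction from round 3.
Round 3 (partner 2 proposes): rejection yields 0 for partner 1; partner 2 offers 0 and keeps 120.
Round 2 (partner 1 proposes): partner 2 can get 120 next round, worth 0.56 × 120 = 67.2 now; partner 1 offers that and keeps 52.8.
Round 1 (partner 2 proposes): partner 1 can get 52.8 next round, worth 0.89 × 52.8 = 46.992 now. Partner 2 offers 46.992 and keeps 120 − 46.992 = 73.008.

73.01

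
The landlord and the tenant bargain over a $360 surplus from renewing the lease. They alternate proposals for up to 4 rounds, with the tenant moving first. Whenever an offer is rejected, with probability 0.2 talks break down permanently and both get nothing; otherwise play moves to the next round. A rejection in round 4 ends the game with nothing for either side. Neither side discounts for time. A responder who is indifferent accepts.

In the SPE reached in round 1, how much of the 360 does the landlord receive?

241.92

Round 4 (the landlord proposes): the tenant will accept anything ≥ 0, so the landlord offers 0 and keeps 360.
Round 3 (the tenant proposes): rejecting gives the landlord an expected 0.8 × 360 = 288, so the tenant offers 288, keeping 72.
Round 2 (the landlord proposes): rejecting gives the tenant an expected 0.8 × 72 = 57.6; the landlord offers that and keeps 302.4.
Round 1 (the tenant proposes): rejecting gives the landlord an expected 0.8 × 302.4 = 241.92, so the tenant offers 241.92, keeping 118.08.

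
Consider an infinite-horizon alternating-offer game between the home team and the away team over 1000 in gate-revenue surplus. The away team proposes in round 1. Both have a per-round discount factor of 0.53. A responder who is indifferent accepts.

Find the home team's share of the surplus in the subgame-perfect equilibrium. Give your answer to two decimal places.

In a stationary SPE each proposer offers the other exactly their discounted continuation value.
If the away team keeps x when proposing and the home team keeps y when proposing, then x = 1000 − 0.53y and y = 1000 − 0.53x.
Solving: x = 1000(1 − 0.53) / (1 − 0.53·0.53) = 470 / 0.7191 ≈ 653.5948.
The home team gets 1000 − 653.5948 ≈ 346.4052.

346.41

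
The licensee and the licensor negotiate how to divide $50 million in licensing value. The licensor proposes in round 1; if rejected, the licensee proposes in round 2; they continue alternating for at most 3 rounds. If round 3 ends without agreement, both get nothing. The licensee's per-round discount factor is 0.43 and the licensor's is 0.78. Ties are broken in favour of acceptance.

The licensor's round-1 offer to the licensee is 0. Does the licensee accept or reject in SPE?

Reject

Work out the licensee's continuation value if the offer is rejected.
Round 3 (the licensor proposes): the licensee will accept anything ≥ 0, so the licensor offers 0 and keeps 50.
Round 2 (the licensee proposes): the licensor can get 50 next round, worth 0.78 × 50 = 39 now. The licensee offers 39 and keeps 50 − 39 = 11.
So by rejecting in round 1, the licensee gets 11 next round, worth 0.43 × 11 = 4.73 now.
Offer 0 < 4.73, so the licensee rejects.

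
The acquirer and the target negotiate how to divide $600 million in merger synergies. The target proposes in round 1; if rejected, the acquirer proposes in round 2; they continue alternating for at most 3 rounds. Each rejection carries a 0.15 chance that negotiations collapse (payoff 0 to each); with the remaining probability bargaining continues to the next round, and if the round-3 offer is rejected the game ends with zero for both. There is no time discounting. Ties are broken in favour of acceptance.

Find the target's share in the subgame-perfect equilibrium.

523.5

By backward induction:
Round 3 (the target proposes): rejection yields 0 for the acquirer; the target offers 0 and keeps 600.
Round 2 (the acquirer proposes): rejecting gives the target an expected 0.85 × 600 = 510, so the acquirer offers 510, keeping 90.
Round 1 (the target proposes): rejecting gives the acquirer an expected 0.85 × 90 = 76.5; the target offers that and keeps 523.5.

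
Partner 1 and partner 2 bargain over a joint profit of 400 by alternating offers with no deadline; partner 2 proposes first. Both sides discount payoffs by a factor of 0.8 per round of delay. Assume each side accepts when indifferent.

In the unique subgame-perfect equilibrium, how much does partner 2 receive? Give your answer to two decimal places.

In a stationary SPE each proposer offers the other exactly their discounted continuation value.
If partner 2 keeps x when proposing and partner 1 keeps y when proposing, then x = 400 − 0.8y and y = 400 − 0.8x.
Solving: x = 400(1 − 0.8) / (1 − 0.8·0.8) = 80 / 0.36 ≈ 222.2222.
Partner 1 gets 400 − 222.2222 ≈ 177.7778.

222.22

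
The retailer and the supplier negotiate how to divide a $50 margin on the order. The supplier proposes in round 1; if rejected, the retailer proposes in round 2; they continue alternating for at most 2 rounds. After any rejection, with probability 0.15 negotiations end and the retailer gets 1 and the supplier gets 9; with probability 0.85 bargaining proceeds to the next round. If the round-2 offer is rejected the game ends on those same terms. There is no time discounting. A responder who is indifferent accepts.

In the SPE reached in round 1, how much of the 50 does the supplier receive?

Round 2 (the retailer proposes): the supplier gets 9 if talks fail, so the retailer offers 9 and keeps 41.
Round 1 (the supplier proposes): rejecting gives the retailer an expected 0.85 × 41 + 0.15 × 1 = 35. The supplier offers 35 and keeps 50 − 35 = 15.

15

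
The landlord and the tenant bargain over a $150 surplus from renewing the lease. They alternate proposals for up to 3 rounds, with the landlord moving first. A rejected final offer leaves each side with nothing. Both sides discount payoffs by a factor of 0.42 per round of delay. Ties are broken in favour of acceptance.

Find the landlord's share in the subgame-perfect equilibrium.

Round 3 (the landlord proposes): the tenant will accept anything ≥ 0, so the landlord offers 0 and keeps 150.
Round 2 (the tenant proposes): the landlord can get 150 next round, worth 0.42 × 150 = 63 now, so the tenant offers 63, keeping 87.
Round 1 (the landlord proposes): the tenant can get 87 next round, worth 0.42 × 87 = 36.54 now. The landlord offers 36.54 and keeps 150 − 36.54 = 113.46.

113.46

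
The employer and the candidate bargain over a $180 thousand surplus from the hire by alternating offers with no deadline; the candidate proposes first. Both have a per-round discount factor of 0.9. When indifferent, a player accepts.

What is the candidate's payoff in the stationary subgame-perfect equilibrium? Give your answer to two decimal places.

94.74

Let x be the candidate's share when the candidate proposes and y be the employer's share when the employer proposes.
The employer accepts iff offered ≥ 0.9·y, so x = 180 − 0.9y. Symmetrically y = 180 − 0.9x.
Substituting: x = 180 − 0.9(180 − 0.9x), giving x(1 − 0.9·0.9) = 180(1 − 0.9).
So x = 180 × 0.1 / 0.19 ≈ 94.7368, and the employer receives 180 − x ≈ 85.2632.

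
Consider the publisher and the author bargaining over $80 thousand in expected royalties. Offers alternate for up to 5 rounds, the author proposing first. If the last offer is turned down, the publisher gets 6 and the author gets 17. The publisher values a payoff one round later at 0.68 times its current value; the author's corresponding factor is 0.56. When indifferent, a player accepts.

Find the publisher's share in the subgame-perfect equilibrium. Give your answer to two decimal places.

Round 5 (the author proposes): the publisher gets 6 if talks fail, so the author offers 6 and keeps 74.
Round 4 (the publisher proposes): the author can get 74 next round, worth 0.56 × 74 = 41.44 now, so the publisher offers 41.44, keeping 38.56.
Round 3 (the author proposes): the publisher can get 38.56 next round, worth 0.68 × 38.56 = 26.2208 now. The author offers 26.2208 and keeps 80 − 26.2208 = 53.7792.
Round 2 (the publisher proposes): the author can get 53.7792 next round, worth 0.56 × 53.7792 = 30.116352 now, so the publisher offers 30.116352, keeping 49.883648.
Round 1 (the author proposes): the publisher can get 49.883648 next round, worth 0.68 × 49.883648 = 33.92088064 now. The author offers 33.92088064 and keeps 80 − 33.92088064 = 46.07911936.

33.92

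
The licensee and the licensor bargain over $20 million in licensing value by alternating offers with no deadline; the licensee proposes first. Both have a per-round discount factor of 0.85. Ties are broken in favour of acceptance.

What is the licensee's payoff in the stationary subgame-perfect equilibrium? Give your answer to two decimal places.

When the licensee proposes, the licensor accepts any offer worth at least 0.85 times what the licensor would get by proposing next round; and vice versa.
This gives x = 20 − 0.85y and y = 20 − 0.85x, where x and y are each side's share when it proposes.
Hence (1 − 0.85·0.85)x = 20(1 − 0.85), i.e. 0.2775·x = 3.
x ≈ 10.8108; the licensor's share is 20 − x ≈ 9.1892.

10.81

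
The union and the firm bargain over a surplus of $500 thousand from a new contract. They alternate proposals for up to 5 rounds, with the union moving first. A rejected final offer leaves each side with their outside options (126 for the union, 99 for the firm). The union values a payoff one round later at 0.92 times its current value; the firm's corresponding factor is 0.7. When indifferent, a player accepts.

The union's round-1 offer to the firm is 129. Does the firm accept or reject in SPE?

Round 5 (the union proposes): the firm gets 99 if talks fail, so the union offers 99 and keeps 401.
Round 4 (the firm proposes): the union can get 401 next round, worth 0.92 × 401 = 368.92 now; the firm offers that and keeps 131.08.
Round 3 (the union proposes): the firm can get 131.08 next round, worth 0.7 × 131.08 = 91.756 now; the union offers that and keeps 408.244.
Round 2 (the firm proposes): the union can get 408.244 next round, worth 0.92 × 408.244 = 375.58448 now, so the firm offers 375.58448, keeping 124.41552.
So by rejecting in round 1, the firm gets 124.41552 next round, worth 0.7 × 124.41552 = 87.090864 now.
Offer 129 ≥ 87.090864, so the firm accepts.

Accept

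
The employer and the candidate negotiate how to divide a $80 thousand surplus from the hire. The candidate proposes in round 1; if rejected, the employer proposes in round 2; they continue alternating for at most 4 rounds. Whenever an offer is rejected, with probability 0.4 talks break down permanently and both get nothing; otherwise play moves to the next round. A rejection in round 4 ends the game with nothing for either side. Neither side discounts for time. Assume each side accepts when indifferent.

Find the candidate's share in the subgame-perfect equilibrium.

43.52

By backward induction:
Round 4 (the employer proposes): rejection yields 0 for the candidate; the employer offers 0 and keeps 80.
Round 3 (the candidate proposes): rejecting gives the employer an expected 0.6 × 80 = 48; the candidate offers that and keeps 32.
Round 2 (the employer proposes): rejecting gives the candidate an expected 0.6 × 32 = 19.2. The employer offers 19.2 and keeps 80 − 19.2 = 60.8.
Round 1 (the candidate proposes): rejecting gives the employer an expected 0.6 × 60.8 = 36.48. The candidate offers 36.48 and keeps 80 − 36.48 = 43.52.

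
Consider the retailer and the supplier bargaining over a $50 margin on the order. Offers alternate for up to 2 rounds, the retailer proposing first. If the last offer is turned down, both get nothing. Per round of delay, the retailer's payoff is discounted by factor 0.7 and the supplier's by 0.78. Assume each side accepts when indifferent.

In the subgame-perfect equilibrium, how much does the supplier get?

Round 2 (the supplier proposes): rejection yields 0 for the retailer; the supplier offers 0 and keeps 50.
Round 1 (the retailer proposes): the supplier can get 50 next round, worth 0.78 × 50 = 39 now; the retailer offers that and keeps 11.

39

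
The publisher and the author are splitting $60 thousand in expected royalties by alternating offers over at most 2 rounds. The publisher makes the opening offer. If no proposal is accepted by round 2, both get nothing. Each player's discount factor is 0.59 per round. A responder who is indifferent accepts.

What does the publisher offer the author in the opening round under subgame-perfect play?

35.4

Round 2 (the author proposes): rejection yields 0 for the publisher; the author offers 0 and keeps 60.
Round 1 (the publisher proposes): the author can get 60 next round, worth 0.59 × 60 = 35.4 now; the publisher offers that and keeps 24.6.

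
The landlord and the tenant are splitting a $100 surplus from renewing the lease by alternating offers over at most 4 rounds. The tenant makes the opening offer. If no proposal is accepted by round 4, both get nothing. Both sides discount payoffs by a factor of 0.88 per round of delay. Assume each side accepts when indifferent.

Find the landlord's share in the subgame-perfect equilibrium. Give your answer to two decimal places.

Work backward from the last round.
Round 4 (the landlord proposes): rejection yields 0 for the tenant; the landlord offers 0 and keeps 100.
Round 3 (the tenant proposes): the landlord can get 100 next round, worth 0.88 × 100 = 88 now; the tenant offers that and keeps 12.
Round 2 (the landlord proposes): the tenant can get 12 next round, worth 0.88 × 12 = 10.56 now; the landlord offers that and keeps 89.44.
Round 1 (the tenant proposes): the landlord can get 89.44 next round, worth 0.88 × 89.44 = 78.7072 now. The tenant offers 78.7072 and keeps 100 − 78.7072 = 21.2928.

78.71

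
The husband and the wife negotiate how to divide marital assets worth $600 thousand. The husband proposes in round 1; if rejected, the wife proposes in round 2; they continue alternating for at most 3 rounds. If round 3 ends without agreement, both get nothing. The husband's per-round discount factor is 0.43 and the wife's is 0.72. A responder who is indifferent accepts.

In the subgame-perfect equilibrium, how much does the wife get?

Round 3 (the husband proposes): the wife will accept anything ≥ 0, so the husband offers 0 and keeps 600.
Round 2 (the wife proposes): the husband can get 600 next round, worth 0.43 × 600 = 258 now. The wife offers 258 and keeps 600 − 258 = 342.
Round 1 (the husband proposes): the wife can get 342 next round, worth 0.72 × 342 = 246.24 now. The husband offers 246.24 and keeps 600 − 246.24 = 353.76.

246.24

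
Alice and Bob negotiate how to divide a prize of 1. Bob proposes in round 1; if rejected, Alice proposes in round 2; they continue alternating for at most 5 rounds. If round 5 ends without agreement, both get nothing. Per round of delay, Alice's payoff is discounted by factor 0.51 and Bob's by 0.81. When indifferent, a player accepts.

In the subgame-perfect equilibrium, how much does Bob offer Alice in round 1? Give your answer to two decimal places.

Solve by backward induction from round 5.
Round 5 (Bob proposes): Alice will accept anything ≥ 0, so Bob offers 0 and keeps 1.
Round 4 (Alice proposes): Bob can get 1 next round, worth 0.81 × 1 = 0.81 now; Alice offers that and keeps 0.19.
Round 3 (Bob proposes): Alice can get 0.19 next round, worth 0.51 × 0.19 = 0.0969 now, so Bob offers 0.0969, keeping 0.9031.
Round 2 (Alice proposes): Bob can get 0.9031 next round, worth 0.81 × 0.9031 = 0.731511 now. Alice offers 0.731511 and keeps 1 − 0.731511 = 0.268489.
Round 1 (Bob proposes): Alice can get 0.268489 next round, worth 0.51 × 0.268489 = 0.13692939 now. Bob offers 0.13692939 and keeps 1 − 0.13692939 = 0.86307061.

0.14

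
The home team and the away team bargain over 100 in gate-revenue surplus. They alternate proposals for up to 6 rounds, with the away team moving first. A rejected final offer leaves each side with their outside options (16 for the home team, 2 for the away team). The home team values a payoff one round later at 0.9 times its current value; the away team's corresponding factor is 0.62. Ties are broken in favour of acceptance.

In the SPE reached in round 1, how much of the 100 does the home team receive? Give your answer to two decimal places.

Round 6 (the home team proposes): the away team gets 2 if talks fail, so the home team offers 2 and keeps 98.
Round 5 (the away team proposes): the home team can get 98 next round, worth 0.9 × 98 = 88.2 now. The away team offers 88.2 and keeps 100 − 88.2 = 11.8.
Round 4 (the home team proposes): the away team can get 11.8 next round, worth 0.62 × 11.8 = 7.316 now; the home team offers that and keeps 92.684.
Round 3 (the away team proposes): the home team can get 92.684 next round, worth 0.9 × 92.684 = 83.4156 now, so the away team offers 83.4156, keeping 16.5844.
Round 2 (the home team proposes): the away team can get 16.5844 next round, worth 0.62 × 16.5844 = 10.282328 now, so the home team offers 10.282328, keeping 89.717672.
Round 1 (the away team proposes): the home team can get 89.717672 next round, worth 0.9 × 89.717672 = 80.7459048 now. The away team offers 80.7459048 and keeps 100 − 80.7459048 = 19.2540952.

80.75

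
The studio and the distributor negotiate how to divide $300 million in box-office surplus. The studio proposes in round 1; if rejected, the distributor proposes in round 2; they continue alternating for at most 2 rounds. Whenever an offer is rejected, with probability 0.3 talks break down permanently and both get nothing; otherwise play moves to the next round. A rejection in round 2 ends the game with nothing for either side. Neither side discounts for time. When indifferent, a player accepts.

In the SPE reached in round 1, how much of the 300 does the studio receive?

90

Round 2 (the distributor proposes): the studio will accept anything ≥ 0, so the distributor offers 0 and keeps 300.
Round 1 (the studio proposes): rejecting gives the distributor an expected 0.7 × 300 = 210, so the studio offers 210, keeping 90.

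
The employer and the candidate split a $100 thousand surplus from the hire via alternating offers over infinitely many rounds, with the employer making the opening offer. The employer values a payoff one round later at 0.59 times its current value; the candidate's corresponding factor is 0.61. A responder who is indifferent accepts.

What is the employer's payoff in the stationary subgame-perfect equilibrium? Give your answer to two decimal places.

When the employer proposes, the candidate accepts any offer worth at least 0.61 times what the candidate would get by proposing next round; and vice versa.
This gives x = 100 − 0.61y and y = 100 − 0.59x, where x and y are each side's share when it proposes.
Hence (1 − 0.61·0.59)x = 100(1 − 0.61), i.e. 0.6401·x = 39.
x ≈ 60.9280; the candidate's share is 100 − x ≈ 39.0720.

60.93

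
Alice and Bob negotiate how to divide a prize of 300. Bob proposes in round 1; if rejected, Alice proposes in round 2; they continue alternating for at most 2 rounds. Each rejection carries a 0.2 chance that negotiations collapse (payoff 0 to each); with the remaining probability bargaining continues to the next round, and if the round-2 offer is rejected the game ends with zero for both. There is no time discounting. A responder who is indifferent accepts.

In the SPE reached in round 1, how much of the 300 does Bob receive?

60

Round 2 (Alice proposes): Bob will accept anything ≥ 0, so Alice offers 0 and keeps 300.
Round 1 (Bob proposes): rejecting gives Alice an expected 0.8 × 300 = 240. Bob offers 240 and keeps 300 − 240 = 60.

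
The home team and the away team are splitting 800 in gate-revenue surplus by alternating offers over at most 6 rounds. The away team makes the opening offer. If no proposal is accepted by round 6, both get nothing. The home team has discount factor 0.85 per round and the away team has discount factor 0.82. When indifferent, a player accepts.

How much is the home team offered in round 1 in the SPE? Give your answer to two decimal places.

538.06

Work backward from the last round.
Round 6 (the home team proposes): rejection yields 0 for the away team; the home team offers 0 and keeps 800.
Round 5 (the away team proposes): the home team can get 800 next round, worth 0.85 × 800 = 680 now. The away team offers 680 and keeps 800 − 680 = 120.
Round 4 (the home team proposes): the away team can get 120 next round, worth 0.82 × 120 = 98.4 now. The home team offers 98.4 and keeps 800 − 98.4 = 701.6.
Round 3 (the away team proposes): the home team can get 701.6 next round, worth 0.85 × 701.6 = 596.36 now; the away team offers that and keeps 203.64.
Round 2 (the home team proposes): the away team can get 203.64 next round, worth 0.82 × 203.64 = 166.9848 now; the home team offers that and keeps 633.0152.
Round 1 (the away team proposes): the home team can get 633.0152 next round, worth 0.85 × 633.0152 = 538.06292 now. The away team offers 538.06292 and keeps 800 − 538.06292 = 261.93708.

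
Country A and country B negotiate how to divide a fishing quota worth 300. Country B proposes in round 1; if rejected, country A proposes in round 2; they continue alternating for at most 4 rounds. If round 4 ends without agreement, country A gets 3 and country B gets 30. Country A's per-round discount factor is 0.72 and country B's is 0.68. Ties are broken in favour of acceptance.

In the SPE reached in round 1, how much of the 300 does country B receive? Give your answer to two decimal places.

Round 4 (country A proposes): country B gets 30 if talks fail, so country A offers 30 and keeps 270.
Round 3 (country B proposes): country A can get 270 next round, worth 0.72 × 270 = 194.4 now. Country B offers 194.4 and keeps 300 − 194.4 = 105.6.
Round 2 (country A proposes): country B can get 105.6 next round, worth 0.68 × 105.6 = 71.808 now; country A offers that and keeps 228.192.
Round 1 (country B proposes): country A can get 228.192 next round, worth 0.72 × 228.192 = 164.29824 now. Country B offers 164.29824 and keeps 300 − 164.29824 = 135.70176.

135.70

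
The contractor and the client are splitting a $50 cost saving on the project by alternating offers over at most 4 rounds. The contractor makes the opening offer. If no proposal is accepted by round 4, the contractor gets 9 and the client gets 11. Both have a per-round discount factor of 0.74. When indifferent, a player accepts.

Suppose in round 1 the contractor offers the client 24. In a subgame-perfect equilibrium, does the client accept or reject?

Reject

Round 4 (the client proposes): the contractor gets 9 if talks fail, so the client offers 9 and keeps 41.
Round 3 (the contractor proposes): the client can get 41 next round, worth 0.74 × 41 = 30.34 now, so the contractor offers 30.34, keeping 19.66.
Round 2 (the client proposes): the contractor can get 19.66 next round, worth 0.74 × 19.66 = 14.5484 now; the client offers that and keeps 35.4516.
So by rejecting in round 1, the client gets 35.4516 next round, worth 0.74 × 35.4516 = 26.234184 now.
Offer 24 < 26.234184, so the client rejects.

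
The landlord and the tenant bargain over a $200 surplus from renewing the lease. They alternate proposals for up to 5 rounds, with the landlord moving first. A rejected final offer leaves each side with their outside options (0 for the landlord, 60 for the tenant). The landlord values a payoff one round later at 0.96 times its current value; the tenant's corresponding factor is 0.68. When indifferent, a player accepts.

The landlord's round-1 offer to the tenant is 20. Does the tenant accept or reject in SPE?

Work out the tenant's continuation value if the offer is rejected.
Round 5 (the landlord proposes): the tenant gets 60 if talks fail, so the landlord offers 60 and keeps 140.
Round 4 (the tenant proposes): the landlord can get 140 next round, worth 0.96 × 140 = 134.4 now; the tenant offers that and keeps 65.6.
Round 3 (the landlord proposes): the tenant can get 65.6 next round, worth 0.68 × 65.6 = 44.608 now; the landlord offers that and keeps 155.392.
Round 2 (the tenant proposes): the landlord can get 155.392 next round, worth 0.96 × 155.392 = 149.17632 now; the tenant offers that and keeps 50.82368.
So by rejecting in round 1, the tenant gets 50.82368 next round, worth 0.68 × 50.82368 = 34.5601024 now.
Offer 20 < 34.5601024, so the tenant rejects.

Reject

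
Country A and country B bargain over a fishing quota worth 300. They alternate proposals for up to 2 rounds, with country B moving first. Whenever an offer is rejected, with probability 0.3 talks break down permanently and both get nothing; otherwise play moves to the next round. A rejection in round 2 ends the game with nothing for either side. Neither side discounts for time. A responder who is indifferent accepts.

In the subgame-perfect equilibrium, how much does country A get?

By backward induction:
Round 2 (country A proposes): country B will accept anything ≥ 0, so country A offers 0 and keeps 300.
Round 1 (country B proposes): rejecting gives country A an expected 0.7 × 300 = 210; country B offers that and keeps 90.

210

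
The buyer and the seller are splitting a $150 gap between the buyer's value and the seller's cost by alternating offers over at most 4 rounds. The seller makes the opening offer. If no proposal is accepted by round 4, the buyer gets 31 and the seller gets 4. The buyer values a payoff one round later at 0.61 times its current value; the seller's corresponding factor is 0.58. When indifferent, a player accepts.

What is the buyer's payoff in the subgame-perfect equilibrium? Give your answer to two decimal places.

Round 4 (the buyer proposes): the seller gets 4 if talks fail, so the buyer offers 4 and keeps 146.
Round 3 (the seller proposes): the buyer can get 146 next round, worth 0.61 × 146 = 89.06 now, so the seller offers 89.06, keeping 60.94.
Round 2 (the buyer proposes): the seller can get 60.94 next round, worth 0.58 × 60.94 = 35.3452 now; the buyer offers that and keeps 114.6548.
Round 1 (the seller proposes): the buyer can get 114.6548 next round, worth 0.61 × 114.6548 = 69.939428 now; the seller offers that and keeps 80.060572.

69.94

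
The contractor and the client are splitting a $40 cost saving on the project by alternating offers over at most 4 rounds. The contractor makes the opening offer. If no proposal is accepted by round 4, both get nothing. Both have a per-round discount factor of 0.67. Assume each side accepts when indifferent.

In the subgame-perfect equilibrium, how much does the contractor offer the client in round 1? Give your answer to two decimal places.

20.87

Round 4 (the client proposes): the contractor will accept anything ≥ 0, so the client offers 0 and keeps 40.
Round 3 (the contractor proposes): the client can get 40 next round, worth 0.67 × 40 = 26.8 now. The contractor offers 26.8 and keeps 40 − 26.8 = 13.2.
Round 2 (the client proposes): the contractor can get 13.2 next round, worth 0.67 × 13.2 = 8.844 now; the client offers that and keeps 31.156.
Round 1 (the contractor proposes): the client can get 31.156 next round, worth 0.67 × 31.156 = 20.87452 now, so the contractor offers 20.87452, keeping 19.12548.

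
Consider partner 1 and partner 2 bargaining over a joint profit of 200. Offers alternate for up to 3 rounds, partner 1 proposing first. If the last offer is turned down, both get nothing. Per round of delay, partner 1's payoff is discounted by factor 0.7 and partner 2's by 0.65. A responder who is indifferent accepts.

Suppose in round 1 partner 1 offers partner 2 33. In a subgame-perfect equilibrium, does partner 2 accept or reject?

Round 3 (partner 1 proposes): rejection yields 0 for partner 2; partner 1 offers 0 and keeps 200.
Round 2 (partner 2 proposes): partner 1 can get 200 next round, worth 0.7 × 200 = 140 now. Partner 2 offers 140 and keeps 200 − 140 = 60.
So by rejecting in round 1, partner 2 gets 60 next round, worth 0.65 × 60 = 39 now.
Offer 33 < 39, so partner 2 rejects.

Reject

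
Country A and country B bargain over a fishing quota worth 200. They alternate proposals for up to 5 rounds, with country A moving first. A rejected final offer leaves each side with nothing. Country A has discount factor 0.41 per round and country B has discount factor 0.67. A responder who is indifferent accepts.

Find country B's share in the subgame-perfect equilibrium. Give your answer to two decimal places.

Work backward from the last round.
Round 5 (country A proposes): rejection yields 0 for country B; country A offers 0 and keeps 200.
Round 4 (country B proposes): country A can get 200 next round, worth 0.41 × 200 = 82 now; country B offers that and keeps 118.
Round 3 (country A proposes): country B can get 118 next round, worth 0.67 × 118 = 79.06 now; country A offers that and keeps 120.94.
Round 2 (country B proposes): country A can get 120.94 next round, worth 0.41 × 120.94 = 49.5854 now, so country B offers 49.5854, keeping 150.4146.
Round 1 (country A proposes): country B can get 150.4146 next round, worth 0.67 × 150.4146 = 100.777782 now. Country A offers 100.777782 and keeps 200 − 100.777782 = 99.222218.

100.78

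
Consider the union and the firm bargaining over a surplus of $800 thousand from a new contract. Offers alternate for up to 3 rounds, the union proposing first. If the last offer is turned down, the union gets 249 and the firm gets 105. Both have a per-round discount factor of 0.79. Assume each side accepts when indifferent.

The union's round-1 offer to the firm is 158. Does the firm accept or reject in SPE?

Round 3 (the union proposes): the firm gets 105 if talks fail, so the union offers 105 and keeps 695.
Round 2 (the firm proposes): the union can get 695 next round, worth 0.79 × 695 = 549.05 now, so the firm offers 549.05, keeping 250.95.
So by rejecting in round 1, the firm gets 250.95 next round, worth 0.79 × 250.95 = 198.2505 now.
Offer 158 < 198.2505, so the firm rejects.

Reject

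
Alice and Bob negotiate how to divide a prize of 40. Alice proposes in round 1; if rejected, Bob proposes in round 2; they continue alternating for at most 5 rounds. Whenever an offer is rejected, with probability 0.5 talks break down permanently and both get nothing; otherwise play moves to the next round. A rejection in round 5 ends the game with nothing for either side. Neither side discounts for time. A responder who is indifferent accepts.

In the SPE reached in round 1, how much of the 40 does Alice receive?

27.5

Round 5 (Alice proposes): rejection yields 0 for Bob; Alice offers 0 and keeps 40.
Round 4 (Bob proposes): rejecting gives Alice an expected 0.5 × 40 = 20, so Bob offers 20, keeping 20.
Round 3 (Alice proposes): rejecting gives Bob an expected 0.5 × 20 = 10; Alice offers that and keeps 30.
Round 2 (Bob proposes): rejecting gives Alice an expected 0.5 × 30 = 15, so Bob offers 15, keeping 25.
Round 1 (Alice proposes): rejecting gives Bob an expected 0.5 × 25 = 12.5; Alice offers that and keeps 27.5.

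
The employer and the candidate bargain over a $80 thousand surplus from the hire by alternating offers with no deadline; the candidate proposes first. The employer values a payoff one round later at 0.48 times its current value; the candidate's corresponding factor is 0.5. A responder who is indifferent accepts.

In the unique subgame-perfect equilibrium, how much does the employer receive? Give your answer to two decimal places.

25.26

When the candidate proposes, the employer accepts any offer worth at least 0.48 times what the employer would get by proposing next round; and vice versa.
This gives x = 80 − 0.48y and y = 80 − 0.5x, where x and y are each side's share when it proposes.
Hence (1 − 0.48·0.5)x = 80(1 − 0.48), i.e. 0.76·x = 41.6.
x ≈ 54.7368; the employer's share is 80 − x ≈ 25.2632.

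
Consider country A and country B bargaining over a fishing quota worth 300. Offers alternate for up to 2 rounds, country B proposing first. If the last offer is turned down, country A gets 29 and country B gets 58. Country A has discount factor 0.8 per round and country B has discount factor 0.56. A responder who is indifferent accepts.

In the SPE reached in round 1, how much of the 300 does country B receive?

106.4

By backward induction:
Round 2 (country A proposes): country B gets 58 if talks fail, so country A offers 58 and keeps 242.
Round 1 (country B proposes): country A can get 242 next round, worth 0.8 × 242 = 193.6 now, so country B offers 193.6, keeping 106.4.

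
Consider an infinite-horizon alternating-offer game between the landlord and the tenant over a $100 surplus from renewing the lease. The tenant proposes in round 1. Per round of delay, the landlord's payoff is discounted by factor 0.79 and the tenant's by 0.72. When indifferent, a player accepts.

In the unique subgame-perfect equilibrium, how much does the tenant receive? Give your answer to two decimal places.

Let x be the tenant's share when the tenant proposes and y be the landlord's share when the landlord proposes.
The landlord accepts iff offered ≥ 0.79·y, so x = 100 − 0.79y. Symmetrically y = 100 − 0.72x.
Substituting: x = 100 − 0.79(100 − 0.72x), giving x(1 − 0.72·0.79) = 100(1 − 0.79).
So x = 100 × 0.21 / 0.4312 ≈ 48.7013, and the landlord receives 100 − x ≈ 51.2987.

48.70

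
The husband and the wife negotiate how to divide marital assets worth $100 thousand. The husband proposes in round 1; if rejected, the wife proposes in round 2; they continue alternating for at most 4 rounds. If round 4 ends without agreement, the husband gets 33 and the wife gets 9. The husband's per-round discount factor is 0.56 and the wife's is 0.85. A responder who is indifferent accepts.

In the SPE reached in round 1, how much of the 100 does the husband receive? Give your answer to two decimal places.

35.49

Work backward from the last round.
Round 4 (the wife proposes): the husband gets 33 if talks fail, so the wife offers 33 and keeps 67.
Round 3 (the husband proposes): the wife can get 67 next round, worth 0.85 × 67 = 56.95 now; the husband offers that and keeps 43.05.
Round 2 (the wife proposes): the husband can get 43.05 next round, worth 0.56 × 43.05 = 24.108 now; the wife offers that and keeps 75.892.
Round 1 (the husband proposes): the wife can get 75.892 next round, worth 0.85 × 75.892 = 64.5082 now; the husband offers that and keeps 35.4918.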